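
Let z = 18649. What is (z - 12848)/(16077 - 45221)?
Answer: -5801/29144 ≈ -0.19905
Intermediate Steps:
(z - 12848)/(16077 - 45221) = (18649 - 12848)/(16077 - 45221) = 5801/(-29144) = 5801*(-1/29144) = -5801/29144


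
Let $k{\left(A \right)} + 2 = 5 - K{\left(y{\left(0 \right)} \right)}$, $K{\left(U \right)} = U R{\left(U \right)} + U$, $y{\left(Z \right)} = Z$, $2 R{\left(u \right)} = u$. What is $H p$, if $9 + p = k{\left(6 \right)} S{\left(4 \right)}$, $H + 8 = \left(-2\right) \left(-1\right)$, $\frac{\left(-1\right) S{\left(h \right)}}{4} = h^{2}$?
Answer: $1206$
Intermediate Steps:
$R{\left(u \right)} = \frac{u}{2}$
$S{\left(h \right)} = - 4 h^{2}$
$K{\left(U \right)} = U + \frac{U^{2}}{2}$ ($K{\left(U \right)} = U \frac{U}{2} + U = \frac{U^{2}}{2} + U = U + \frac{U^{2}}{2}$)
$k{\left(A \right)} = 3$ ($k{\left(A \right)} = -2 + \left(5 - \frac{1}{2} \cdot 0 \left(2 + 0\right)\right) = -2 + \left(5 - \frac{1}{2} \cdot 0 \cdot 2\right) = -2 + \left(5 - 0\right) = -2 + \left(5 + 0\right) = -2 + 5 = 3$)
$H = -6$ ($H = -8 - -2 = -8 + 2 = -6$)
$p = -201$ ($p = -9 + 3 \left(- 4 \cdot 4^{2}\right) = -9 + 3 \left(\left(-4\right) 16\right) = -9 + 3 \left(-64\right) = -9 - 192 = -201$)
$H p = \left(-6\right) \left(-201\right) = 1206$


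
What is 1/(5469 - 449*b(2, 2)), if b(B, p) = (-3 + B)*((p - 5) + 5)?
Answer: 1/6367 ≈ 0.00015706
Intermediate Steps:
b(B, p) = p*(-3 + B) (b(B, p) = (-3 + B)*((-5 + p) + 5) = (-3 + B)*p = p*(-3 + B))
1/(5469 - 449*b(2, 2)) = 1/(5469 - 898*(-3 + 2)) = 1/(5469 - 898*(-1)) = 1/(5469 - 449*(-2)) = 1/(5469 + 898) = 1/6367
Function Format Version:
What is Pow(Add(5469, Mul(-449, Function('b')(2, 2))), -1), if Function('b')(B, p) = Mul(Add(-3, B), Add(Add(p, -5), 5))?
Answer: Rational(1, 6367) ≈ 0.00015706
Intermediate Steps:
Function('b')(B, p) = Mul(p, Add(-3, B)) (Function('b')(B, p) = Mul(Add(-3, B), Add(Add(-5, p), 5)) = Mul(Add(-3, B), p) = Mul(p, Add(-3, B)))
Pow(Add(5469, Mul(-449, Function('b')(2, 2))), -1) = Pow(Add(5469, Mul(-449, Mul(2, Add(-3, 2)))), -1) = Pow(Add(5469, Mul(-449, Mul(2, -1))), -1) = Pow(Add(5469, Mul(-449, -2)), -1) = Pow(Add(5469, 898), -1) = Pow(6367, -1) = Rational(1, 6367)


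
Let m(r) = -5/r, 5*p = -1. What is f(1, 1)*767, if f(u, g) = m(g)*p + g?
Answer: 1534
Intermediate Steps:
p = -⅕ (p = (⅕)*(-1) = -⅕ ≈ -0.20000)
f(u, g) = g + 1/g (f(u, g) = -5/g*(-⅕) + g = 1/g + g = g + 1/g)
f(1, 1)*767 = (1 + 1/1)*767 = (1 + 1)*767 = 2*767 = 1534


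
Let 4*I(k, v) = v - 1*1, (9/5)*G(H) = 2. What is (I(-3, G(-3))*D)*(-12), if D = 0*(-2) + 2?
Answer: -⅔ ≈ -0.66667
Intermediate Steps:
G(H) = 10/9 (G(H) = (5/9)*2 = 10/9)
I(k, v) = -¼ + v/4 (I(k, v) = (v - 1*1)/4 = (v - 1)/4 = (-1 + v)/4 = -¼ + v/4)
D = 2 (D = 0 + 2 = 2)
(I(-3, G(-3))*D)*(-12) = ((-¼ + (¼)*(10/9))*2)*(-12) = ((-¼ + 5/18)*2)*(-12) = ((1/36)*2)*(-12) = (1/18)*(-12) = -⅔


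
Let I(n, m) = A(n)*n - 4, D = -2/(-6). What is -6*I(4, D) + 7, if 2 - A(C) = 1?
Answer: 7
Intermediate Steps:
A(C) = 1 (A(C) = 2 - 1*1 = 2 - 1 = 1)
D = 1/3 (D = -2*(-1/6) = 1/3 ≈ 0.33333)
I(n, m) = -4 + n (I(n, m) = 1*n - 4 = n - 4 = -4 + n)
-6*I(4, D) + 7 = -6*(-4 + 4) + 7 = -6*0 + 7 = 0 + 7 = 7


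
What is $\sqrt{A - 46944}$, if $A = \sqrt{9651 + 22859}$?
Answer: $\sqrt{-46944 + \sqrt{32510}} \approx 216.25 i$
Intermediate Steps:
$A = \sqrt{32510} \approx 180.31$
$\sqrt{A - 46944} = \sqrt{\sqrt{32510} - 46944} = \sqrt{-46944 + \sqrt{32510}}$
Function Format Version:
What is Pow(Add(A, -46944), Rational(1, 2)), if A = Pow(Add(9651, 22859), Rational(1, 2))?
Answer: Pow(Add(-46944, Pow(32510, Rational(1, 2))), Rational(1, 2)) ≈ Mul(216.25, I)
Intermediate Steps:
A = Pow(32510, Rational(1, 2)) ≈ 180.31
Pow(Add(A, -46944), Rational(1, 2)) = Pow(Add(Pow(32510, Rational(1, 2)), -46944), Rational(1, 2)) = Pow(Add(-46944, Pow(32510, Rational(1, 2))), Rational(1, 2))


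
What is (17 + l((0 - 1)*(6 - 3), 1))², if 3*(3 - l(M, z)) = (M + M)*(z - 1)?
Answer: 400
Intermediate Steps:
l(M, z) = 3 - 2*M*(-1 + z)/3 (l(M, z) = 3 - (M + M)*(z - 1)/3 = 3 - 2*M*(-1 + z)/3)
(17 + l((0 - 1)*(6 - 3), 1))² = (17 + (3 + 2*((0 - 1)*(6 - 3))/3 - ⅔*(0 - 1)*(6 - 3)*1))² = (17 + (3 + 2*(-1*3)/3 - ⅔*(-1*3)*1))² = (17 + (3 + (⅔)*(-3) - ⅔*(-3)*1))² = (17 + (3 - 2 + 2))² = (17 + 3)² = 20² = 400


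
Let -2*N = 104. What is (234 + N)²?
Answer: 33124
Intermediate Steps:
N = -52 (N = -½*104 = -52)
(234 + N)² = (234 - 52)² = 182² = 33124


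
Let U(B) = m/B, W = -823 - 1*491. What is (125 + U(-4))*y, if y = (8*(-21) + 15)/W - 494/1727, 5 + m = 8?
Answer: -21254205/1008568 ≈ -21.074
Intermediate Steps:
W = -1314 (W = -823 - 491 = -1314)
m = 3 (m = -5 + 8 = 3)
U(B) = 3/B
y = -42765/252142 (y = (8*(-21) + 15)/(-1314) - 494/1727 = (-168 + 15)*(-1/1314) - 494*1/1727 = -153*(-1/1314) - 494/1727 = 17/146 - 494/1727 = -42765/252142 ≈ -0.16961)
(125 + U(-4))*y = (125 + 3/(-4))*(-42765/252142) = (125 + 3*(-1/4))*(-42765/252142) = (125 - 3/4)*(-42765/252142) = (497/4)*(-42765/252142) = -21254205/1008568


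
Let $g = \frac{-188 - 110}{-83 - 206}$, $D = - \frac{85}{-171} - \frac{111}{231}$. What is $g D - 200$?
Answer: $- \frac{760987636}{3805263} \approx -199.98$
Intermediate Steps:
$D = \frac{218}{13167}$ ($D = \left(-85\right) \left(- \frac{1}{171}\right) - \frac{37}{77} = \frac{85}{171} - \frac{37}{77} = \frac{218}{13167} \approx 0.016557$)
$g = \frac{298}{289}$ ($g = - \frac{298}{-289} = \left(-298\right) \left(- \frac{1}{289}\right) = \frac{298}{289} \approx 1.0311$)
$g D - 200 = \frac{298}{289} \cdot \frac{218}{13167} - 200 = \frac{64964}{3805263} - 200 = - \frac{760987636}{3805263}$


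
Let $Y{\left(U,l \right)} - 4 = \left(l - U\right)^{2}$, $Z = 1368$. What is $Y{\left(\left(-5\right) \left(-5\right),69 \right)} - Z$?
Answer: $572$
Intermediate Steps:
$Y{\left(U,l \right)} = 4 + \left(l - U\right)^{2}$
$Y{\left(\left(-5\right) \left(-5\right),69 \right)} - Z = \left(4 + \left(\left(-5\right) \left(-5\right) - 69\right)^{2}\right) - 1368 = \left(4 + \left(25 - 69\right)^{2}\right) - 1368 = \left(4 + \left(-44\right)^{2}\right) - 1368 = \left(4 + 1936\right) - 1368 = 1940 - 1368 = 572$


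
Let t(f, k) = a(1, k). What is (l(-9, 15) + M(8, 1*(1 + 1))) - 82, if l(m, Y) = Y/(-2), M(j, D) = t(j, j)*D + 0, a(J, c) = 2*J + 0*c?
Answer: -171/2 ≈ -85.500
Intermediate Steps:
a(J, c) = 2*J (a(J, c) = 2*J + 0 = 2*J)
t(f, k) = 2 (t(f, k) = 2*1 = 2)
M(j, D) = 2*D (M(j, D) = 2*D + 0 = 2*D)
l(m, Y) = -Y/2 (l(m, Y) = Y*(-½) = -Y/2)
(l(-9, 15) + M(8, 1*(1 + 1))) - 82 = (-½*15 + 2*(1*(1 + 1))) - 82 = (-15/2 + 2*(1*2)) - 82 = (-15/2 + 2*2) - 82 = (-15/2 + 4) - 82 = -7/2 - 82 = -171/2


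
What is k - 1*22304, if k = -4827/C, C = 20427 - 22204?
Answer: -39629381/1777 ≈ -22301.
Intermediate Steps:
C = -1777
k = 4827/1777 (k = -4827/(-1777) = -4827*(-1/1777) = 4827/1777 ≈ 2.7164)
k - 1*22304 = 4827/1777 - 1*22304 = 4827/1777 - 22304 = -39629381/1777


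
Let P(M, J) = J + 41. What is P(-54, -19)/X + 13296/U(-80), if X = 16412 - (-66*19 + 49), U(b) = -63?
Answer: -78078082/369957 ≈ -211.05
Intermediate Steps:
P(M, J) = 41 + J
X = 17617 (X = 16412 - (-1254 + 49) = 16412 - 1*(-1205) = 16412 + 1205 = 17617)
P(-54, -19)/X + 13296/U(-80) = (41 - 19)/17617 + 13296/(-63) = 22*(1/17617) + 13296*(-1/63) = 22/17617 - 4432/21 = -78078082/369957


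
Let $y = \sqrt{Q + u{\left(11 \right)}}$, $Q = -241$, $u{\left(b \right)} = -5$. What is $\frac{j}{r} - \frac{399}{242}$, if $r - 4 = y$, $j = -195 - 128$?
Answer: $\frac{19 \left(- 21 \sqrt{246} + 4198 i\right)}{242 \left(\sqrt{246} - 4 i\right)} \approx -6.5801 + 19.336 i$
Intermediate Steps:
$j = -323$ ($j = -195 - 128 = -323$)
$y = i \sqrt{246}$ ($y = \sqrt{-241 - 5} = \sqrt{-246} = i \sqrt{246} \approx 15.684 i$)
$r = 4 + i \sqrt{246} \approx 4.0 + 15.684 i$
$\frac{j}{r} - \frac{399}{242} = - \frac{323}{4 + i \sqrt{246}} - \frac{399}{242} = - \frac{399}{242} - \frac{323}{4 + i \sqrt{246}}$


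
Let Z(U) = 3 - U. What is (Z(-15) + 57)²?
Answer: 5625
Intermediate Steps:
(Z(-15) + 57)² = ((3 - 1*(-15)) + 57)² = ((3 + 15) + 57)² = (18 + 57)² = 75² = 5625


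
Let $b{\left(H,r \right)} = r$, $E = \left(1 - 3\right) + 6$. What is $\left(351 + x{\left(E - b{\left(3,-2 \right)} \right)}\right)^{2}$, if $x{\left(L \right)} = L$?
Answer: $127449$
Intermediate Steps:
$E = 4$ ($E = -2 + 6 = 4$)
$\left(351 + x{\left(E - b{\left(3,-2 \right)} \right)}\right)^{2} = \left(351 + \left(4 - -2\right)\right)^{2} = \left(351 + \left(4 + 2\right)\right)^{2} = \left(351 + 6\right)^{2} = 357^{2} = 127449$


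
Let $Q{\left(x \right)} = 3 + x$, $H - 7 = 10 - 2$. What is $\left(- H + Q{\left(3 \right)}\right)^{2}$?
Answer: $81$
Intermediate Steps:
$H = 15$ ($H = 7 + \left(10 - 2\right) = 7 + 8 = 15$)
$\left(- H + Q{\left(3 \right)}\right)^{2} = \left(\left(-1\right) 15 + \left(3 + 3\right)\right)^{2} = \left(-15 + 6\right)^{2} = \left(-9\right)^{2} = 81$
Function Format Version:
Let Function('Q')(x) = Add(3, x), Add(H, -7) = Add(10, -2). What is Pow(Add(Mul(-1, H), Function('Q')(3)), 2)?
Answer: 81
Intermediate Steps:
H = 15 (H = Add(7, Add(10, -2)) = Add(7, 8) = 15)
Pow(Add(Mul(-1, H), Function('Q')(3)), 2) = Pow(Add(Mul(-1, 15), Add(3, 3)), 2) = Pow(Add(-15, 6), 2) = Pow(-9, 2) = 81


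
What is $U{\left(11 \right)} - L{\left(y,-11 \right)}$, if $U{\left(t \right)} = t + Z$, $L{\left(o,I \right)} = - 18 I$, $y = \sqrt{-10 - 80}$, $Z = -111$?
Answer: $-298$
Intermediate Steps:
$y = 3 i \sqrt{10}$ ($y = \sqrt{-90} = 3 i \sqrt{10} \approx 9.4868 i$)
$U{\left(t \right)} = -111 + t$ ($U{\left(t \right)} = t - 111 = -111 + t$)
$U{\left(11 \right)} - L{\left(y,-11 \right)} = \left(-111 + 11\right) - \left(-18\right) \left(-11\right) = -100 - 198 = -298$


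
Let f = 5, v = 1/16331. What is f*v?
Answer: 5/16331 ≈ 0.00030617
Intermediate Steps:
v = 1/16331 ≈ 6.1233e-5
f*v = 5*(1/16331) = 5/16331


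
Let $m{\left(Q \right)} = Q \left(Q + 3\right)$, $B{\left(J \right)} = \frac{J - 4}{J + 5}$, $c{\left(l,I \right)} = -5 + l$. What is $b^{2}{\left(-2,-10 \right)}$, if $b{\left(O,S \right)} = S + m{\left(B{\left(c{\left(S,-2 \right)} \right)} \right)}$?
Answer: $\frac{4761}{10000} \approx 0.4761$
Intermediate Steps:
$B{\left(J \right)} = \frac{-4 + J}{5 + J}$
$m{\left(Q \right)} = Q \left(3 + Q\right)$
$b{\left(O,S \right)} = S + \frac{\left(-9 + S\right) \left(3 + \frac{-9 + S}{S}\right)}{S}$ ($b{\left(O,S \right)} = S + \frac{-4 + \left(-5 + S\right)}{5 + \left(-5 + S\right)} \left(3 + \frac{-4 + \left(-5 + S\right)}{5 + \left(-5 + S\right)}\right) = S + \frac{-9 + S}{S} \left(3 + \frac{-9 + S}{S}\right) = S + \frac{\left(-9 + S\right) \left(3 + \frac{-9 + S}{S}\right)}{S}$)
$b^{2}{\left(-2,-10 \right)} = \left(4 - 10 - \frac{45}{-10} + \frac{81}{100}\right)^{2} = \left(4 - 10 - - \frac{9}{2} + 81 \cdot \frac{1}{100}\right)^{2} = \left(4 - 10 + \frac{9}{2} + \frac{81}{100}\right)^{2} = \left(- \frac{69}{100}\right)^{2} = \frac{4761}{10000}$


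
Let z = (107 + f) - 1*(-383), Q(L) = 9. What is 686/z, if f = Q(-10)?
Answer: 686/499 ≈ 1.3748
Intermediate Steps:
f = 9
z = 499 (z = (107 + 9) - 1*(-383) = 116 + 383 = 499)
686/z = 686/499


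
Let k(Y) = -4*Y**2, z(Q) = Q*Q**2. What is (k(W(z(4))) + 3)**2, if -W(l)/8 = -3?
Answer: 5294601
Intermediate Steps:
z(Q) = Q**3
W(l) = 24 (W(l) = -8*(-3) = 24)
(k(W(z(4))) + 3)**2 = (-4*24**2 + 3)**2 = (-4*576 + 3)**2 = (-2304 + 3)**2 = (-2301)**2 = 5294601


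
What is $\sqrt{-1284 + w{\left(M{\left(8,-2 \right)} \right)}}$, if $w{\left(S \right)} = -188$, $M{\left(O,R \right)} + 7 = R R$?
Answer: $8 i \sqrt{23} \approx 38.367 i$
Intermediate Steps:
$M{\left(O,R \right)} = -7 + R^{2}$ ($M{\left(O,R \right)} = -7 + R R = -7 + R^{2}$)
$\sqrt{-1284 + w{\left(M{\left(8,-2 \right)} \right)}} = \sqrt{-1284 - 188} = \sqrt{-1472} = 8 i \sqrt{23}$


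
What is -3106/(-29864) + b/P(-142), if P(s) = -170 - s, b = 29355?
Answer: -27392836/26131 ≈ -1048.3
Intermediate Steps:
-3106/(-29864) + b/P(-142) = -3106/(-29864) + 29355/(-170 - 1*(-142)) = -3106*(-1/29864) + 29355/(-170 + 142) = 1553/14932 + 29355/(-28) = 1553/14932 + 29355*(-1/28) = 1553/14932 - 29355/28 = -27392836/26131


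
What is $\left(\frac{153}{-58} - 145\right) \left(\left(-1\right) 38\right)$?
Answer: $\frac{162697}{29} \approx 5610.2$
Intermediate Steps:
$\left(\frac{153}{-58} - 145\right) \left(\left(-1\right) 38\right) = \left(153 \left(- \frac{1}{58}\right) - 145\right) \left(-38\right) = \left(- \frac{153}{58} - 145\right) \left(-38\right) = \left(- \frac{8563}{58}\right) \left(-38\right) = \frac{162697}{29}$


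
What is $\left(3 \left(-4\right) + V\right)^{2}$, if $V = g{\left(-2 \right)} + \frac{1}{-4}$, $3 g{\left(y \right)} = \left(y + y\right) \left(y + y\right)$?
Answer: $\frac{6889}{144} \approx 47.84$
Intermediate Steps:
$g{\left(y \right)} = \frac{4 y^{2}}{3}$ ($g{\left(y \right)} = \frac{\left(y + y\right) \left(y + y\right)}{3} = \frac{2 y 2 y}{3} = \frac{4 y^{2}}{3}$)
$V = \frac{61}{12}$ ($V = \frac{4 \left(-2\right)^{2}}{3} + \frac{1}{-4} = \frac{4}{3} \cdot 4 - \frac{1}{4} = \frac{16}{3} - \frac{1}{4} = \frac{61}{12} \approx 5.0833$)
$\left(3 \left(-4\right) + V\right)^{2} = \left(3 \left(-4\right) + \frac{61}{12}\right)^{2} = \left(-12 + \frac{61}{12}\right)^{2} = \left(- \frac{83}{12}\right)^{2} = \frac{6889}{144}$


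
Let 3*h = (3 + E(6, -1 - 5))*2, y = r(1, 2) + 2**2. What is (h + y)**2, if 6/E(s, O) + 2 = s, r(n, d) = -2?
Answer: 25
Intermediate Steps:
y = 2 (y = -2 + 2**2 = -2 + 4 = 2)
E(s, O) = 6/(-2 + s)
h = 3 (h = ((3 + 6/(-2 + 6))*2)/3 = ((3 + 6/4)*2)/3 = ((3 + 6*(1/4))*2)/3 = ((3 + 3/2)*2)/3 = ((9/2)*2)/3 = (1/3)*9 = 3)
(h + y)**2 = (3 + 2)**2 = 5**2 = 25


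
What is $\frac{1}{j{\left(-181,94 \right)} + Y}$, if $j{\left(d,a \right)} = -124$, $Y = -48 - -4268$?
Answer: $\frac{1}{4096} \approx 0.00024414$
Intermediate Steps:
$Y = 4220$ ($Y = -48 + 4268 = 4220$)
$\frac{1}{j{\left(-181,94 \right)} + Y} = \frac{1}{-124 + 4220} = \frac{1}{4096}$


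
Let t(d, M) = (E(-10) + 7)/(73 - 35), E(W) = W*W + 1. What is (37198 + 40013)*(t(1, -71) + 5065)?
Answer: 7434569979/19 ≈ 3.9129e+8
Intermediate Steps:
E(W) = 1 + W² (E(W) = W² + 1 = 1 + W²)
t(d, M) = 54/19 (t(d, M) = ((1 + (-10)²) + 7)/(73 - 35) = ((1 + 100) + 7)/38 = (101 + 7)*(1/38) = 108*(1/38) = 54/19)
(37198 + 40013)*(t(1, -71) + 5065) = (37198 + 40013)*(54/19 + 5065) = 77211*(96289/19) = 7434569979/19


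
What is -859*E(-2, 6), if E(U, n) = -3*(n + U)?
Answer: 10308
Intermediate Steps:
E(U, n) = -3*U - 3*n (E(U, n) = -3*(U + n) = -3*U - 3*n)
-859*E(-2, 6) = -859*(-3*(-2) - 3*6) = -859*(6 - 18) = -859*(-12) = 10308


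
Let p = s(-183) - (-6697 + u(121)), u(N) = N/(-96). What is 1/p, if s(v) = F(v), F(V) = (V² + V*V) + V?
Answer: 96/7055353 ≈ 1.3607e-5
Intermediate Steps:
F(V) = V + 2*V² (F(V) = (V² + V²) + V = 2*V² + V = V + 2*V²)
u(N) = -N/96 (u(N) = N*(-1/96) = -N/96)
s(v) = v*(1 + 2*v)
p = 7055353/96 (p = -183*(1 + 2*(-183)) - (-6697 - 1/96*121) = -183*(1 - 366) - (-6697 - 121/96) = -183*(-365) - 1*(-643033/96) = 66795 + 643033/96 = 7055353/96 ≈ 73493.)
1/p = 1/(7055353/96) = 96/7055353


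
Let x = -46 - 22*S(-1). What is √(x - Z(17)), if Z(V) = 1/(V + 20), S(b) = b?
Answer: I*√32893/37 ≈ 4.9017*I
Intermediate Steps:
Z(V) = 1/(20 + V)
x = -24 (x = -46 - 22*(-1) = -46 + 22 = -24)
√(x - Z(17)) = √(-24 - 1/(20 + 17)) = √(-24 - 1/37) = √(-889/37) = I*√32893/37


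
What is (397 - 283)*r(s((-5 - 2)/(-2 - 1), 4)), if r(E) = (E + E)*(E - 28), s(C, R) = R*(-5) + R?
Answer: 160512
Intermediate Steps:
s(C, R) = -4*R (s(C, R) = -5*R + R = -4*R)
r(E) = 2*E*(-28 + E) (r(E) = (2*E)*(-28 + E) = 2*E*(-28 + E))
(397 - 283)*r(s((-5 - 2)/(-2 - 1), 4)) = (397 - 283)*(2*(-4*4)*(-28 - 4*4)) = 114*(2*(-16)*(-28 - 16)) = 114*(2*(-16)*(-44)) = 114*1408 = 160512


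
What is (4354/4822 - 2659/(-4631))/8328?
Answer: 687189/3874373327 ≈ 0.00017737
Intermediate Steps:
(4354/4822 - 2659/(-4631))/8328 = (4354*(1/4822) - 2659*(-1/4631))*(1/8328) = (2177/2411 + 2659/4631)*(1/8328) = (16492536/11165341)*(1/8328) = 687189/3874373327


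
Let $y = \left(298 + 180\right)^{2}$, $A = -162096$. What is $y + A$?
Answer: $66388$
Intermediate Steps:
$y = 228484$ ($y = 478^{2} = 228484$)
$y + A = 228484 - 162096 = 66388$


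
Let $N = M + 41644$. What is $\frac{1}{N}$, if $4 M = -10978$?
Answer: $\frac{2}{77799} \approx 2.5707 \cdot 10^{-5}$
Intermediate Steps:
$M = - \frac{5489}{2}$ ($M = \frac{1}{4} \left(-10978\right) = - \frac{5489}{2} \approx -2744.5$)
$N = \frac{77799}{2}$ ($N = - \frac{5489}{2} + 41644 = \frac{77799}{2} \approx 38900.0$)
$\frac{1}{N} = \frac{1}{\frac{77799}{2}} = \frac{2}{77799}$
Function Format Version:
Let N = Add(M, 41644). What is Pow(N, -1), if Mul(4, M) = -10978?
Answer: Rational(2, 77799) ≈ 2.5707e-5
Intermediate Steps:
M = Rational(-5489, 2) (M = Mul(Rational(1, 4), -10978) = Rational(-5489, 2) ≈ -2744.5)
N = Rational(77799, 2) (N = Add(Rational(-5489, 2), 41644) = Rational(77799, 2) ≈ 38900.)
Pow(N, -1) = Pow(Rational(77799, 2), -1) = Rational(2, 77799)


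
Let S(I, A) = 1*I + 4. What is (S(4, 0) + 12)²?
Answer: 400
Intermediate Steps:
S(I, A) = 4 + I (S(I, A) = I + 4 = 4 + I)
(S(4, 0) + 12)² = ((4 + 4) + 12)² = (8 + 12)² = 20² = 400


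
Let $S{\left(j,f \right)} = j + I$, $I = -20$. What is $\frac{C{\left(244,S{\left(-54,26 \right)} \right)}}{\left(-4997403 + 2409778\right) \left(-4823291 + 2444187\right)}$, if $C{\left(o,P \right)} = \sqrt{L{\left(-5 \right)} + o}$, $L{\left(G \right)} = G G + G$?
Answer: $\frac{\sqrt{66}}{3078114494000} \approx 2.6393 \cdot 10^{-12}$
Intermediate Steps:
$S{\left(j,f \right)} = -20 + j$ ($S{\left(j,f \right)} = j - 20 = -20 + j$)
$L{\left(G \right)} = G + G^{2}$ ($L{\left(G \right)} = G^{2} + G = G + G^{2}$)
$C{\left(o,P \right)} = \sqrt{20 + o}$ ($C{\left(o,P \right)} = \sqrt{- 5 \left(1 - 5\right) + o} = \sqrt{\left(-5\right) \left(-4\right) + o} = \sqrt{20 + o}$)
$\frac{C{\left(244,S{\left(-54,26 \right)} \right)}}{\left(-4997403 + 2409778\right) \left(-4823291 + 2444187\right)} = \frac{\sqrt{20 + 244}}{\left(-4997403 + 2409778\right) \left(-4823291 + 2444187\right)} = \frac{\sqrt{264}}{\left(-2587625\right) \left(-2379104\right)} = \frac{2 \sqrt{66}}{6156228988000} = 2 \sqrt{66} \cdot \frac{1}{6156228988000} = \frac{\sqrt{66}}{3078114494000}$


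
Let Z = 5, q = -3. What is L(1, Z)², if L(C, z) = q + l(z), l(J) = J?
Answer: 4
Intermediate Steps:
L(C, z) = -3 + z
L(1, Z)² = (-3 + 5)² = 2² = 4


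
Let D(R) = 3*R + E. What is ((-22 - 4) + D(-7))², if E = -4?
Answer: 2601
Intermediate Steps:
D(R) = -4 + 3*R (D(R) = 3*R - 4 = -4 + 3*R)
((-22 - 4) + D(-7))² = ((-22 - 4) + (-4 + 3*(-7)))² = (-26 + (-4 - 21))² = (-26 - 25)² = (-51)² = 2601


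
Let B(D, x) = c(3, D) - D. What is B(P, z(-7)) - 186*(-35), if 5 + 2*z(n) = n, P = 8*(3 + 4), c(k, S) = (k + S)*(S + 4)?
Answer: 9994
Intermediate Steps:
c(k, S) = (4 + S)*(S + k) (c(k, S) = (S + k)*(4 + S) = (4 + S)*(S + k))
P = 56 (P = 8*7 = 56)
z(n) = -5/2 + n/2
B(D, x) = 12 + D² + 6*D (B(D, x) = (D² + 4*D + 4*3 + D*3) - D = (D² + 4*D + 12 + 3*D) - D = (12 + D² + 7*D) - D = 12 + D² + 6*D)
B(P, z(-7)) - 186*(-35) = (12 + 56² + 6*56) - 186*(-35) = (12 + 3136 + 336) - 1*(-6510) = 3484 + 6510 = 9994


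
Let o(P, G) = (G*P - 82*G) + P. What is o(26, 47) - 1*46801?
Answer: -49407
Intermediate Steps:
o(P, G) = P - 82*G + G*P (o(P, G) = (-82*G + G*P) + P = P - 82*G + G*P)
o(26, 47) - 1*46801 = (26 - 82*47 + 47*26) - 1*46801 = (26 - 3854 + 1222) - 46801 = -2606 - 46801 = -49407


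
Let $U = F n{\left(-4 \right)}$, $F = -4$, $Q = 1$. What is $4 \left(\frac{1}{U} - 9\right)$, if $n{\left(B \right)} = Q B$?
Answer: $- \frac{143}{4} \approx -35.75$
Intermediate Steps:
$n{\left(B \right)} = B$ ($n{\left(B \right)} = 1 B = B$)
$U = 16$ ($U = \left(-4\right) \left(-4\right) = 16$)
$4 \left(\frac{1}{U} - 9\right) = 4 \left(\frac{1}{16} - 9\right) = 4 \left(- \frac{143}{16}\right) = - \frac{143}{4}$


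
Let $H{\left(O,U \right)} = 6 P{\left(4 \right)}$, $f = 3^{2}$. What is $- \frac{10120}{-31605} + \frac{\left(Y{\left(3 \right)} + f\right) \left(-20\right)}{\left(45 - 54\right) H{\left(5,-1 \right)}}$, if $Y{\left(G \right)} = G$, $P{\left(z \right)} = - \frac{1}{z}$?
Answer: $- \frac{331048}{18963} \approx -17.458$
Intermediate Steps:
$f = 9$
$H{\left(O,U \right)} = - \frac{3}{2}$ ($H{\left(O,U \right)} = 6 \left(- \frac{1}{4}\right) = - \frac{3}{2}$)
$- \frac{10120}{-31605} + \frac{\left(Y{\left(3 \right)} + f\right) \left(-20\right)}{\left(45 - 54\right) H{\left(5,-1 \right)}} = - \frac{10120}{-31605} + \frac{\left(3 + 9\right) \left(-20\right)}{\left(45 - 54\right) \left(- \frac{3}{2}\right)} = \left(-10120\right) \left(- \frac{1}{31605}\right) + \frac{12 \left(-20\right)}{\left(-9\right) \left(- \frac{3}{2}\right)} = \frac{2024}{6321} - \frac{240}{\frac{27}{2}} = \frac{2024}{6321} - \frac{160}{9} = - \frac{331048}{18963}$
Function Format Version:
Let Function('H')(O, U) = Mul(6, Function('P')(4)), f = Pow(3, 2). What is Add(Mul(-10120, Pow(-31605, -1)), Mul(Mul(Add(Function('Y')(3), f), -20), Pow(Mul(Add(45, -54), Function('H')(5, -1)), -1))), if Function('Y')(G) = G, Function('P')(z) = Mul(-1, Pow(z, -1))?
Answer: Rational(-331048, 18963) ≈ -17.458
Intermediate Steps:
f = 9
Function('H')(O, U) = Rational(-3, 2) (Function('H')(O, U) = Mul(6, Mul(-1, Pow(4, -1))) = Mul(6, Mul(-1, Rational(1, 4))) = Mul(6, Rational(-1, 4)) = Rational(-3, 2))
Add(Mul(-10120, Pow(-31605, -1)), Mul(Mul(Add(Function('Y')(3), f), -20), Pow(Mul(Add(45, -54), Function('H')(5, -1)), -1))) = Add(Mul(-10120, Pow(-31605, -1)), Mul(Mul(Add(3, 9), -20), Pow(Mul(Add(45, -54), Rational(-3, 2)), -1))) = Add(Mul(-10120, Rational(-1, 31605)), Mul(Mul(12, -20), Pow(Mul(-9, Rational(-3, 2)), -1))) = Add(Rational(2024, 6321), Mul(-240, Pow(Rational(27, 2), -1))) = Add(Rational(2024, 6321), Mul(-240, Rational(2, 27))) = Add(Rational(2024, 6321), Rational(-160, 9)) = Rational(-331048, 18963)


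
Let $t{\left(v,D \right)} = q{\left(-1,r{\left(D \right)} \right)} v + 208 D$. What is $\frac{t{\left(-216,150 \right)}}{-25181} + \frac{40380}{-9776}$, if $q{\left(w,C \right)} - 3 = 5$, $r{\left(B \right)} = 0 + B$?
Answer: $- \frac{25094751}{4734028} \approx -5.3009$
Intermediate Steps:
$r{\left(B \right)} = B$
$q{\left(w,C \right)} = 8$ ($q{\left(w,C \right)} = 3 + 5 = 8$)
$t{\left(v,D \right)} = 8 v + 208 D$
$\frac{t{\left(-216,150 \right)}}{-25181} + \frac{40380}{-9776} = \frac{8 \left(-216\right) + 208 \cdot 150}{-25181} + \frac{40380}{-9776} = \left(-1728 + 31200\right) \left(- \frac{1}{25181}\right) + 40380 \left(- \frac{1}{9776}\right) = 29472 \left(- \frac{1}{25181}\right) - \frac{10095}{2444} = - \frac{29472}{25181} - \frac{10095}{2444} = - \frac{25094751}{4734028}$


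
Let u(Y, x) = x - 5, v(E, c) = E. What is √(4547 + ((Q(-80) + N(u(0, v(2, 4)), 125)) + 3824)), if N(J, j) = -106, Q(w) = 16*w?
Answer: √6985 ≈ 83.576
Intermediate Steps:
u(Y, x) = -5 + x
√(4547 + ((Q(-80) + N(u(0, v(2, 4)), 125)) + 3824)) = √(4547 + ((16*(-80) - 106) + 3824)) = √(4547 + ((-1280 - 106) + 3824)) = √(4547 + (-1386 + 3824)) = √(4547 + 2438) = √6985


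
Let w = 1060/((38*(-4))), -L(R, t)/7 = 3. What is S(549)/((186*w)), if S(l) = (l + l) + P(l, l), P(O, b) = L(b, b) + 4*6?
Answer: -6973/8215 ≈ -0.84881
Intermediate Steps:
L(R, t) = -21 (L(R, t) = -7*3 = -21)
w = -265/38 (w = 1060/(-152) = 1060*(-1/152) = -265/38 ≈ -6.9737)
P(O, b) = 3 (P(O, b) = -21 + 4*6 = -21 + 24 = 3)
S(l) = 3 + 2*l (S(l) = (l + l) + 3 = 2*l + 3 = 3 + 2*l)
S(549)/((186*w)) = (3 + 2*549)/((186*(-265/38))) = (3 + 1098)/(-24645/19) = 1101*(-19/24645) = -6973/8215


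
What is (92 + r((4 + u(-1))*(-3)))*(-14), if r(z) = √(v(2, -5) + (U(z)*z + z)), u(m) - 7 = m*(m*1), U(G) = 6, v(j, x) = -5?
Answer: -1288 - 14*I*√257 ≈ -1288.0 - 224.44*I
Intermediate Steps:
u(m) = 7 + m² (u(m) = 7 + m*(m*1) = 7 + m*m = 7 + m²)
r(z) = √(-5 + 7*z) (r(z) = √(-5 + (6*z + z)) = √(-5 + 7*z))
(92 + r((4 + u(-1))*(-3)))*(-14) = (92 + √(-5 + 7*((4 + (7 + (-1)²))*(-3))))*(-14) = (92 + √(-5 + 7*((4 + (7 + 1))*(-3))))*(-14) = (92 + √(-5 + 7*((4 + 8)*(-3))))*(-14) = (92 + √(-5 + 7*(12*(-3))))*(-14) = (92 + √(-5 + 7*(-36)))*(-14) = (92 + √(-5 - 252))*(-14) = (92 + √(-257))*(-14) = (92 + I*√257)*(-14) = -1288 - 14*I*√257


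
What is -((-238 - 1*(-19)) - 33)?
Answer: 252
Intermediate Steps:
-((-238 - 1*(-19)) - 33) = -((-238 + 19) - 33) = -(-219 - 33) = -1*(-252) = 252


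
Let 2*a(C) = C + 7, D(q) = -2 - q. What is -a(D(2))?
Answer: -3/2 ≈ -1.5000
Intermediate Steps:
a(C) = 7/2 + C/2 (a(C) = (C + 7)/2 = (7 + C)/2 = 7/2 + C/2)
-a(D(2)) = -(7/2 + (-2 - 1*2)/2) = -(7/2 + (-2 - 2)/2) = -(7/2 + (½)*(-4)) = -(7/2 - 2) = -1*3/2 = -3/2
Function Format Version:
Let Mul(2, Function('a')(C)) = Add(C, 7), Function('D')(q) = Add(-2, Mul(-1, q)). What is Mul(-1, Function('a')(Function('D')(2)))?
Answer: Rational(-3, 2) ≈ -1.5000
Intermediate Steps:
Function('a')(C) = Add(Rational(7, 2), Mul(Rational(1, 2), C)) (Function('a')(C) = Mul(Rational(1, 2), Add(C, 7)) = Mul(Rational(1, 2), Add(7, C)) = Add(Rational(7, 2), Mul(Rational(1, 2), C)))
Mul(-1, Function('a')(Function('D')(2))) = Mul(-1, Add(Rational(7, 2), Mul(Rational(1, 2), Add(-2, Mul(-1, 2))))) = Mul(-1, Add(Rational(7, 2), Mul(Rational(1, 2), Add(-2, -2)))) = Mul(-1, Add(Rational(7, 2), Mul(Rational(1, 2), -4))) = Mul(-1, Add(Rational(7, 2), -2)) = Mul(-1, Rational(3, 2)) = Rational(-3, 2)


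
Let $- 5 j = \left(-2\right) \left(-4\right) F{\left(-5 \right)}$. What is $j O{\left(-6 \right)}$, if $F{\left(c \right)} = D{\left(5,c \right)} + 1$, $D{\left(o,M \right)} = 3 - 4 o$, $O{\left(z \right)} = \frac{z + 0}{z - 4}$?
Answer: $\frac{384}{25} \approx 15.36$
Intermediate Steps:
$O{\left(z \right)} = \frac{z}{-4 + z}$
$D{\left(o,M \right)} = 3 - 4 o$
$F{\left(c \right)} = -16$ ($F{\left(c \right)} = \left(3 - 20\right) + 1 = -17 + 1 = -16$)
$j = \frac{128}{5}$ ($j = - \frac{\left(-2\right) \left(-4\right) \left(-16\right)}{5} = - \frac{8 \left(-16\right)}{5} = \left(- \frac{1}{5}\right) \left(-128\right) = \frac{128}{5} \approx 25.6$)
$j O{\left(-6 \right)} = \frac{128 \left(- \frac{6}{-4 - 6}\right)}{5} = \frac{128 \left(- \frac{6}{-10}\right)}{5} = \frac{128 \left(\left(-6\right) \left(- \frac{1}{10}\right)\right)}{5} = \frac{128}{5} \cdot \frac{3}{5} = \frac{384}{25}$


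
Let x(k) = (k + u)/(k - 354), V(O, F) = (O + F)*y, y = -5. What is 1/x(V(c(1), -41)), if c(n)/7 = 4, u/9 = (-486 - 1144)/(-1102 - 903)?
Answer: -115889/28999 ≈ -3.9963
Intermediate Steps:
u = 2934/401 (u = 9*((-486 - 1144)/(-1102 - 903)) = 9*(-1630/(-2005)) = 9*(-1630*(-1/2005)) = 9*(326/401) = 2934/401 ≈ 7.3167)
c(n) = 28 (c(n) = 7*4 = 28)
V(O, F) = -5*F - 5*O (V(O, F) = (O + F)*(-5) = (F + O)*(-5) = -5*F - 5*O)
x(k) = (2934/401 + k)/(-354 + k) (x(k) = (k + 2934/401)/(k - 354) = (2934/401 + k)/(-354 + k))
1/x(V(c(1), -41)) = 1/((2934/401 + (-5*(-41) - 5*28))/(-354 + (-5*(-41) - 5*28))) = 1/((2934/401 + (205 - 140))/(-354 + (205 - 140))) = 1/((2934/401 + 65)/(-354 + 65)) = 1/((28999/401)/(-289)) = 1/(-1/289*28999/401) = 1/(-28999/115889) = -115889/28999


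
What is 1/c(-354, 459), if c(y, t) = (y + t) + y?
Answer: -1/249 ≈ -0.0040161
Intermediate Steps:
c(y, t) = t + 2*y (c(y, t) = (t + y) + y = t + 2*y)
1/c(-354, 459) = 1/(459 + 2*(-354)) = 1/(459 - 708) = 1/(-249) = -1/249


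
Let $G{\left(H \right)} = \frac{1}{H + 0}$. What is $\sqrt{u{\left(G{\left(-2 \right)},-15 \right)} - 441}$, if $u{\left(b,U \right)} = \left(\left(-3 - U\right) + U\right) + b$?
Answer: $\frac{i \sqrt{1778}}{2} \approx 21.083 i$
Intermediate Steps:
$G{\left(H \right)} = \frac{1}{H}$
$u{\left(b,U \right)} = -3 + b$
$\sqrt{u{\left(G{\left(-2 \right)},-15 \right)} - 441} = \sqrt{\left(-3 + \frac{1}{-2}\right) - 441} = \sqrt{\left(-3 - \frac{1}{2}\right) - 441} = \sqrt{- \frac{7}{2} - 441} = \sqrt{- \frac{889}{2}} = \frac{i \sqrt{1778}}{2}$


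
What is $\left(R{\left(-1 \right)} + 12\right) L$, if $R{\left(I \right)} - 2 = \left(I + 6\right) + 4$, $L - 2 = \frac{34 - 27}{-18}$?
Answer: $\frac{667}{18} \approx 37.056$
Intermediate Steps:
$L = \frac{29}{18}$ ($L = 2 + \frac{34 - 27}{-18} = 2 + 7 \left(- \frac{1}{18}\right) = 2 - \frac{7}{18} = \frac{29}{18} \approx 1.6111$)
$R{\left(I \right)} = 12 + I$ ($R{\left(I \right)} = 2 + \left(\left(I + 6\right) + 4\right) = 2 + \left(\left(6 + I\right) + 4\right) = 2 + \left(10 + I\right) = 12 + I$)
$\left(R{\left(-1 \right)} + 12\right) L = \left(\left(12 - 1\right) + 12\right) \frac{29}{18} = \left(11 + 12\right) \frac{29}{18} = 23 \cdot \frac{29}{18} = \frac{667}{18}$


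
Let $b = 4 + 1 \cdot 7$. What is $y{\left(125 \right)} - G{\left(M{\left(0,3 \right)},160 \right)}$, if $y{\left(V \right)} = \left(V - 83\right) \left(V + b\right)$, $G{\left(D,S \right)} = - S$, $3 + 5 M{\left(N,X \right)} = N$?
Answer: $5872$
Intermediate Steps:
$M{\left(N,X \right)} = - \frac{3}{5} + \frac{N}{5}$
$b = 11$ ($b = 4 + 7 = 11$)
$y{\left(V \right)} = \left(-83 + V\right) \left(11 + V\right)$ ($y{\left(V \right)} = \left(V - 83\right) \left(V + 11\right) = \left(-83 + V\right) \left(11 + V\right)$)
$y{\left(125 \right)} - G{\left(M{\left(0,3 \right)},160 \right)} = \left(-913 + 125^{2} - 9000\right) - \left(-1\right) 160 = \left(-913 + 15625 - 9000\right) - -160 = 5712 + 160 = 5872$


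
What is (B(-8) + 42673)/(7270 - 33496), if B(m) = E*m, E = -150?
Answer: -43873/26226 ≈ -1.6729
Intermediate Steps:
B(m) = -150*m
(B(-8) + 42673)/(7270 - 33496) = (-150*(-8) + 42673)/(7270 - 33496) = (1200 + 42673)/(-26226) = 43873*(-1/26226) = -43873/26226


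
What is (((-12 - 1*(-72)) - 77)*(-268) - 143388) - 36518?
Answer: -175350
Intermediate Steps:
(((-12 - 1*(-72)) - 77)*(-268) - 143388) - 36518 = (((-12 + 72) - 77)*(-268) - 143388) - 36518 = ((60 - 77)*(-268) - 143388) - 36518 = (-17*(-268) - 143388) - 36518 = (4556 - 143388) - 36518 = -138832 - 36518 = -175350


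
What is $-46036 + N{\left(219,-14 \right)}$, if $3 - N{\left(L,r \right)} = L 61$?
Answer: $-59392$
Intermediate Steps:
$N{\left(L,r \right)} = 3 - 61 L$ ($N{\left(L,r \right)} = 3 - L 61 = 3 - 61 L$)
$-46036 + N{\left(219,-14 \right)} = -46036 + \left(3 - 13359\right) = -46036 - 13356 = -59392$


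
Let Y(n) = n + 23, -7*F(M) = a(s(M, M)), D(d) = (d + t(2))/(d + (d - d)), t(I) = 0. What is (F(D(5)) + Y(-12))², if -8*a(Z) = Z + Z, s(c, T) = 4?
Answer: 6084/49 ≈ 124.16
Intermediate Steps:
a(Z) = -Z/4 (a(Z) = -(Z + Z)/8 = -Z/4)
D(d) = 1 (D(d) = (d + 0)/(d + (d - d)) = d/(d + 0) = d/d = 1)
F(M) = ⅐ (F(M) = -(-1)*4/28 = -⅐*(-1) = ⅐)
Y(n) = 23 + n
(F(D(5)) + Y(-12))² = (⅐ + (23 - 12))² = (⅐ + 11)² = (78/7)² = 6084/49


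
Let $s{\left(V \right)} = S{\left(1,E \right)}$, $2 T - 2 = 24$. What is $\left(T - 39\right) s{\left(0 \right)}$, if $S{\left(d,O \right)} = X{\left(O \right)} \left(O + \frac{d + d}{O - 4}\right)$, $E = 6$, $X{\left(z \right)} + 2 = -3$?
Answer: $910$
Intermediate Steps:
$T = 13$ ($T = 1 + \frac{1}{2} \cdot 24 = 1 + 12 = 13$)
$X{\left(z \right)} = -5$ ($X{\left(z \right)} = -2 - 3 = -5$)
$S{\left(d,O \right)} = - 5 O - \frac{10 d}{-4 + O}$ ($S{\left(d,O \right)} = - 5 \left(O + \frac{d + d}{O - 4}\right) = - 5 \left(O + \frac{2 d}{-4 + O}\right) = - 5 O - \frac{10 d}{-4 + O}$)
$s{\left(V \right)} = -35$ ($s{\left(V \right)} = \frac{5 \left(- 6^{2} - 2 + 4 \cdot 6\right)}{-4 + 6} = \frac{5 \left(\left(-1\right) 36 - 2 + 24\right)}{2} = 5 \cdot \frac{1}{2} \left(-36 - 2 + 24\right) = 5 \cdot \frac{1}{2} \left(-14\right) = -35$)
$\left(T - 39\right) s{\left(0 \right)} = \left(13 - 39\right) \left(-35\right) = \left(-26\right) \left(-35\right) = 910$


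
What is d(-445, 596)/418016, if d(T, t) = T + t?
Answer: 151/418016 ≈ 0.00036123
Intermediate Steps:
d(-445, 596)/418016 = (-445 + 596)/418016 = 151*(1/418016) = 151/418016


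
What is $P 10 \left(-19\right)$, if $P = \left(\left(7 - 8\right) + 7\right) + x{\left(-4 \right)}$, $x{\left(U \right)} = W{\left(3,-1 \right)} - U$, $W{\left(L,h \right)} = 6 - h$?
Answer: $-3230$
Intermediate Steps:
$x{\left(U \right)} = 7 - U$ ($x{\left(U \right)} = \left(6 - -1\right) - U = \left(6 + 1\right) - U = 7 - U$)
$P = 17$ ($P = \left(\left(7 - 8\right) + 7\right) + \left(7 - -4\right) = \left(\left(7 - 8\right) + 7\right) + \left(7 + 4\right) = \left(-1 + 7\right) + 11 = 6 + 11 = 17$)
$P 10 \left(-19\right) = 17 \cdot 10 \left(-19\right) = 170 \left(-19\right) = -3230$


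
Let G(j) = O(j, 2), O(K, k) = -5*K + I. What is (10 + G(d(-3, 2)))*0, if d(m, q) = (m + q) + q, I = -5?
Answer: 0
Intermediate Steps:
d(m, q) = m + 2*q
O(K, k) = -5 - 5*K (O(K, k) = -5*K - 5 = -5 - 5*K)
G(j) = -5 - 5*j
(10 + G(d(-3, 2)))*0 = (10 + (-5 - 5*(-3 + 2*2)))*0 = (10 + (-5 - 5*(-3 + 4)))*0 = (10 + (-5 - 5*1))*0 = (10 + (-5 - 5))*0 = (10 - 10)*0 = 0*0 = 0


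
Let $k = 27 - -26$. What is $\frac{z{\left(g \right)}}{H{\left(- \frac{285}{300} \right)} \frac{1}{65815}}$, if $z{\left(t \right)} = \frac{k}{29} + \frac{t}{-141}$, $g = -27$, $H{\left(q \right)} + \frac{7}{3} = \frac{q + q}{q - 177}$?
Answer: $- \frac{1933848989760}{33801037} \approx -57213.0$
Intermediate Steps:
$H{\left(q \right)} = - \frac{7}{3} + \frac{2 q}{-177 + q}$ ($H{\left(q \right)} = - \frac{7}{3} + \frac{q + q}{q - 177} = - \frac{7}{3} + \frac{2 q}{-177 + q}$)
$k = 53$ ($k = 27 + 26 = 53$)
$z{\left(t \right)} = \frac{53}{29} - \frac{t}{141}$ ($z{\left(t \right)} = \frac{53}{29} + \frac{t}{-141} = 53 \cdot \frac{1}{29} + t \left(- \frac{1}{141}\right) = \frac{53}{29} - \frac{t}{141}$)
$\frac{z{\left(g \right)}}{H{\left(- \frac{285}{300} \right)} \frac{1}{65815}} = \frac{\frac{53}{29} - - \frac{9}{47}}{\frac{1239 - - \frac{285}{300}}{3 \left(-177 - \frac{285}{300}\right)} \frac{1}{65815}} = \frac{\frac{53}{29} + \frac{9}{47}}{\frac{1239 - \left(-285\right) \frac{1}{300}}{3 \left(-177 - \frac{19}{20}\right)} \frac{1}{65815}} = \frac{2752}{1363 \frac{1239 - - \frac{19}{20}}{3 \left(-177 - \frac{19}{20}\right)} \frac{1}{65815}} = \frac{2752}{1363 \frac{1239 + \frac{19}{20}}{3 \left(- \frac{3559}{20}\right)} \frac{1}{65815}} = \frac{2752}{1363 \cdot \frac{1}{3} \left(- \frac{20}{3559}\right) \frac{24799}{20} \cdot \frac{1}{65815}} = \frac{2752}{1363 \left(\left(- \frac{24799}{10677}\right) \frac{1}{65815}\right)} = \frac{2752}{1363 \left(- \frac{24799}{702706755}\right)} = \frac{2752}{1363} \left(- \frac{702706755}{24799}\right) = - \frac{1933848989760}{33801037}$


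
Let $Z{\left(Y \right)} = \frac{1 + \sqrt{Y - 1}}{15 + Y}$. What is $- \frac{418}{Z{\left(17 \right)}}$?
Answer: $- \frac{13376}{5} \approx -2675.2$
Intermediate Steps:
$Z{\left(Y \right)} = \frac{1 + \sqrt{-1 + Y}}{15 + Y}$
$- \frac{418}{Z{\left(17 \right)}} = - \frac{418}{\frac{1}{15 + 17} \left(1 + \sqrt{-1 + 17}\right)} = - \frac{418}{\frac{1}{32} \left(1 + \sqrt{16}\right)} = - \frac{418}{\frac{1}{32} \left(1 + 4\right)} = - \frac{418}{\frac{1}{32} \cdot 5} = - \frac{418}{\frac{5}{32}} = \left(-418\right) \frac{32}{5} = - \frac{13376}{5}$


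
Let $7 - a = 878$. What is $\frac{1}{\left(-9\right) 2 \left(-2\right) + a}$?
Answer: $- \frac{1}{835} \approx -0.0011976$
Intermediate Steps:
$a = -871$ ($a = 7 - 878 = -871$)
$\frac{1}{\left(-9\right) 2 \left(-2\right) + a} = \frac{1}{\left(-9\right) 2 \left(-2\right) - 871} = \frac{1}{\left(-18\right) \left(-2\right) - 871} = \frac{1}{36 - 871} = \frac{1}{-835} = - \frac{1}{835}$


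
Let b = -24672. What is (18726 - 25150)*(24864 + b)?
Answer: -1233408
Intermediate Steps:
(18726 - 25150)*(24864 + b) = (18726 - 25150)*(24864 - 24672) = -6424*192 = -1233408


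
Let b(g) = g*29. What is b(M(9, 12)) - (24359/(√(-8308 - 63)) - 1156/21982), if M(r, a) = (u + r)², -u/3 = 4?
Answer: 2869229/10991 + 24359*I*√8371/8371 ≈ 261.05 + 266.24*I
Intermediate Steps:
u = -12 (u = -3*4 = -12)
M(r, a) = (-12 + r)²
b(g) = 29*g
b(M(9, 12)) - (24359/(√(-8308 - 63)) - 1156/21982) = 29*(-12 + 9)² - (24359/(√(-8308 - 63)) - 1156/21982) = 29*(-3)² - (24359/(√(-8371)) - 1156*1/21982) = 29*9 - (24359/((I*√8371)) - 578/10991) = 261 - (24359*(-I*√8371/8371) - 578/10991) = 261 - (-24359*I*√8371/8371 - 578/10991) = 261 - (-578/10991 - 24359*I*√8371/8371) = 261 + (578/10991 + 24359*I*√8371/8371) = 2869229/10991 + 24359*I*√8371/8371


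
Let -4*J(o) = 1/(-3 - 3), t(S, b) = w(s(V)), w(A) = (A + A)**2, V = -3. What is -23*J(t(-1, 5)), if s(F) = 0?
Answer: -23/24 ≈ -0.95833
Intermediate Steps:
w(A) = 4*A**2 (w(A) = (2*A)**2 = 4*A**2)
t(S, b) = 0 (t(S, b) = 4*0**2 = 4*0 = 0)
J(o) = 1/24 (J(o) = -1/(4*(-3 - 3)) = -1/4/(-6) = -1/4*(-1/6) = 1/24)
-23*J(t(-1, 5)) = -23*1/24 = -23/24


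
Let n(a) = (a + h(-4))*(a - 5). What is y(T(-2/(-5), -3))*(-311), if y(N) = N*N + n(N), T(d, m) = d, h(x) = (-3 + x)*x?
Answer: 1014482/25 ≈ 40579.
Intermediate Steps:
h(x) = x*(-3 + x)
n(a) = (-5 + a)*(28 + a) (n(a) = (a - 4*(-3 - 4))*(a - 5) = (a - 4*(-7))*(-5 + a) = (a + 28)*(-5 + a) = (28 + a)*(-5 + a) = (-5 + a)*(28 + a))
y(N) = -140 + 2*N**2 + 23*N (y(N) = N*N + (-140 + N**2 + 23*N) = N**2 + (-140 + N**2 + 23*N) = -140 + 2*N**2 + 23*N)
y(T(-2/(-5), -3))*(-311) = (-140 + 2*(-2/(-5))**2 + 23*(-2/(-5)))*(-311) = (-140 + 2*(-2*(-1/5))**2 + 23*(-2*(-1/5)))*(-311) = (-140 + 2*(2/5)**2 + 23*(2/5))*(-311) = (-140 + 2*(4/25) + 46/5)*(-311) = (-140 + 8/25 + 46/5)*(-311) = -3262/25*(-311) = 1014482/25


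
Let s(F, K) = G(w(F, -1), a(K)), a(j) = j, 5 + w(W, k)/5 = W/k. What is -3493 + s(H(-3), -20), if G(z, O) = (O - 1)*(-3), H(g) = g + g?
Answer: -3430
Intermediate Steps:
w(W, k) = -25 + 5*W/k (w(W, k) = -25 + 5*(W/k) = -25 + 5*W/k)
H(g) = 2*g
G(z, O) = 3 - 3*O (G(z, O) = (-1 + O)*(-3) = 3 - 3*O)
s(F, K) = 3 - 3*K
-3493 + s(H(-3), -20) = -3493 + (3 - 3*(-20)) = -3493 + (3 + 60) = -3493 + 63 = -3430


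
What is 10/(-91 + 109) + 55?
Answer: 500/9 ≈ 55.556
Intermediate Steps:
10/(-91 + 109) + 55 = 10/18 + 55 = (1/18)*10 + 55 = 5/9 + 55 = 500/9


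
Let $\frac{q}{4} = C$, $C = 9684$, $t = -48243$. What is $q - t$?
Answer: $86979$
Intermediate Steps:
$q = 38736$ ($q = 4 \cdot 9684 = 38736$)
$q - t = 38736 - -48243 = 38736 + 48243 = 86979$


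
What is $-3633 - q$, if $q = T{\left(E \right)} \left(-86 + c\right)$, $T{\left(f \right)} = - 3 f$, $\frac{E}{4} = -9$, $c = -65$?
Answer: $12675$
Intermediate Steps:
$E = -36$ ($E = 4 \left(-9\right) = -36$)
$q = -16308$ ($q = \left(-3\right) \left(-36\right) \left(-86 - 65\right) = 108 \left(-151\right) = -16308$)
$-3633 - q = -3633 - -16308 = -3633 + 16308 = 12675$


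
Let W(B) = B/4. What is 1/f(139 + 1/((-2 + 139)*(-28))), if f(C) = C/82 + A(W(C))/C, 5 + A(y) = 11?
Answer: 167720070056/291545168041 ≈ 0.57528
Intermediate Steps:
W(B) = B/4 (W(B) = B*(1/4) = B/4)
A(y) = 6 (A(y) = -5 + 11 = 6)
f(C) = 6/C + C/82 (f(C) = C/82 + 6/C = 6/C + C/82)
1/f(139 + 1/((-2 + 139)*(-28))) = 1/(6/(139 + 1/((-2 + 139)*(-28))) + (139 + 1/((-2 + 139)*(-28)))/82) = 1/(6/(139 - 1/28/137) + (139 - 1/28/137)/82) = 1/(6/(139 + (1/137)*(-1/28)) + (139 + (1/137)*(-1/28))/82) = 1/(6/(139 - 1/3836) + (139 - 1/3836)/82) = 1/(6/(533203/3836) + (1/82)*(533203/3836)) = 1/(6*(3836/533203) + 533203/314552) = 1/(23016/533203 + 533203/314552) = 1/(291545168041/167720070056) = 167720070056/291545168041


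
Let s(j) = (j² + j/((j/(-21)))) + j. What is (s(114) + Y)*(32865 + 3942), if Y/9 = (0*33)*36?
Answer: 481766823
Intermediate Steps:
Y = 0 (Y = 9*((0*33)*36) = 9*(0*36) = 9*0 = 0)
s(j) = -21 + j + j² (s(j) = (j² + j/((j*(-1/21)))) + j = (j² + j/((-j/21))) + j = (j² + (-21/j)*j) + j = (j² - 21) + j = (-21 + j²) + j = -21 + j + j²)
(s(114) + Y)*(32865 + 3942) = ((-21 + 114 + 114²) + 0)*(32865 + 3942) = ((-21 + 114 + 12996) + 0)*36807 = (13089 + 0)*36807 = 13089*36807 = 481766823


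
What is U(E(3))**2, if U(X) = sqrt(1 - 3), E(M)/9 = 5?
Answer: -2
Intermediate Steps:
E(M) = 45 (E(M) = 9*5 = 45)
U(X) = I*sqrt(2) (U(X) = sqrt(-2) = I*sqrt(2))
U(E(3))**2 = (I*sqrt(2))**2 = -2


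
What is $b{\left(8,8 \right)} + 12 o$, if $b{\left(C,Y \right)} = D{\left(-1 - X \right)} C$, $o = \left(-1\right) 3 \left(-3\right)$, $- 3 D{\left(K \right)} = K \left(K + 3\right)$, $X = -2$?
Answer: $\frac{292}{3} \approx 97.333$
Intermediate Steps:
$D{\left(K \right)} = - \frac{K \left(3 + K\right)}{3}$ ($D{\left(K \right)} = - \frac{K \left(K + 3\right)}{3} = - \frac{K \left(3 + K\right)}{3}$)
$o = 9$ ($o = \left(-3\right) \left(-3\right) = 9$)
$b{\left(C,Y \right)} = - \frac{4 C}{3}$ ($b{\left(C,Y \right)} = - \frac{\left(-1 - -2\right) \left(3 - -1\right)}{3} C = - \frac{\left(-1 + 2\right) \left(3 + \left(-1 + 2\right)\right)}{3} C = \left(- \frac{1}{3}\right) 1 \left(3 + 1\right) C = \left(- \frac{1}{3}\right) 1 \cdot 4 C = - \frac{4 C}{3}$)
$b{\left(8,8 \right)} + 12 o = \left(- \frac{4}{3}\right) 8 + 12 \cdot 9 = - \frac{32}{3} + 108 = \frac{292}{3}$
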